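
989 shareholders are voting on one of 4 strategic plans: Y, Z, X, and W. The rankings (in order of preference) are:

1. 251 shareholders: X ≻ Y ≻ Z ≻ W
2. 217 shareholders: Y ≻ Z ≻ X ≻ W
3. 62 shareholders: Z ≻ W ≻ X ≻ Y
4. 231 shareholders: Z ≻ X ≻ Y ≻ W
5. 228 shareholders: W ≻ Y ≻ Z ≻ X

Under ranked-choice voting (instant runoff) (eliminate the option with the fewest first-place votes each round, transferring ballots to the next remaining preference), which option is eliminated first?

Round 1: Y 217, Z 293, X 251, W 228. Eliminate Y.

Y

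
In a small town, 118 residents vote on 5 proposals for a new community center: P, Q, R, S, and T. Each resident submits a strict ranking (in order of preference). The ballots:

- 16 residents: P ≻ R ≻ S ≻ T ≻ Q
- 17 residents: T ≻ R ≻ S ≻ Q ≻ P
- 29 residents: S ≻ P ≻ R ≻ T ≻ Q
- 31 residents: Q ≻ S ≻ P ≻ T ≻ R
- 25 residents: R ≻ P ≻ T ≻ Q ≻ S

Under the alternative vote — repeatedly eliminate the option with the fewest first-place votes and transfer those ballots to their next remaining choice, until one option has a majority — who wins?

Round 1: P 16, Q 31, R 25, S 29, T 17. Eliminate P.
Round 2: Q 31, R 41, S 29, T 17. Eliminate T.
Round 3: Q 31, R 58, S 29. Eliminate S.
Round 4: Q 31, R 87. R has a majority.

R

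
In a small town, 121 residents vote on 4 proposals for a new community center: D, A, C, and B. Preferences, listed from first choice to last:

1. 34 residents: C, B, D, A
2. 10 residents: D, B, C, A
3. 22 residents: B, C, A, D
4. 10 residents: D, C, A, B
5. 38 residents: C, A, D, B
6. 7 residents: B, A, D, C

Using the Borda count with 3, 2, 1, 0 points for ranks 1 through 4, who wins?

C

D: 34·1 + 10·3 + 22·0 + 10·3 + 38·1 + 7·1 = 139
A: 34·0 + 10·0 + 22·1 + 10·1 + 38·2 + 7·2 = 122
C: 34·3 + 10·1 + 22·2 + 10·2 + 38·3 + 7·0 = 290
B: 34·2 + 10·2 + 22·3 + 10·0 + 38·0 + 7·3 = 175
C has the highest Borda score (290).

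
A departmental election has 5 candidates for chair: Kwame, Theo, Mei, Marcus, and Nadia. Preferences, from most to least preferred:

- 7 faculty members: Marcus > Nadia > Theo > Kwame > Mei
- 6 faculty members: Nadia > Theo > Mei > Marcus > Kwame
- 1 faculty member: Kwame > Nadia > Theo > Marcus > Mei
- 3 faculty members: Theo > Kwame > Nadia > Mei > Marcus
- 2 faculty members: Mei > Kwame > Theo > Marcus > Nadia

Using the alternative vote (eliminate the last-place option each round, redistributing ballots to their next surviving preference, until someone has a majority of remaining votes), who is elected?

Round 1: Kwame 1, Theo 3, Mei 2, Marcus 7, Nadia 6. Eliminate Kwame.
Round 2: Theo 3, Mei 2, Marcus 7, Nadia 7. Eliminate Mei.
Round 3: Theo 5, Marcus 7, Nadia 7. Eliminate Theo.
Round 4: Marcus 9, Nadia 10. Nadia has a majority.

Nadia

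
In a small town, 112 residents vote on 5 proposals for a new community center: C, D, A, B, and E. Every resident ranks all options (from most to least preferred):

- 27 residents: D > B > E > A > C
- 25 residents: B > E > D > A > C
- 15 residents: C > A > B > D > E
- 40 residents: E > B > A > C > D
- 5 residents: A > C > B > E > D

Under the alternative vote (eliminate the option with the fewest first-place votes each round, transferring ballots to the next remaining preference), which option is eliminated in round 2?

Round 1: C 15, D 27, A 5, B 25, E 40. Eliminate A.
Round 2: C 20, D 27, B 25, E 40. Eliminate C.

C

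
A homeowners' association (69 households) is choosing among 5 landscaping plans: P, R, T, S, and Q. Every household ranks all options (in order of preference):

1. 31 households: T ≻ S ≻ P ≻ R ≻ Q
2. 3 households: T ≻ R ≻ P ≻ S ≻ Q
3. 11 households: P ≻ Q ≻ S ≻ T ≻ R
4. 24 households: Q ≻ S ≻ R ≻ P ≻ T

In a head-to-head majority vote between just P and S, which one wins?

S

Voters preferring P to S: 14; preferring S to P: 55.
S wins the head-to-head.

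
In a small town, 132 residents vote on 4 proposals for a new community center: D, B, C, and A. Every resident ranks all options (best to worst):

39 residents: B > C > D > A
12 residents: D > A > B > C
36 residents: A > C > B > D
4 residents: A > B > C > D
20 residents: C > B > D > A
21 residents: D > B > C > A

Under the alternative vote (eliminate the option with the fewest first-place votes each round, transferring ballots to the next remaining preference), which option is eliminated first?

Round 1: D 33, B 39, C 20, A 40. Eliminate C.

C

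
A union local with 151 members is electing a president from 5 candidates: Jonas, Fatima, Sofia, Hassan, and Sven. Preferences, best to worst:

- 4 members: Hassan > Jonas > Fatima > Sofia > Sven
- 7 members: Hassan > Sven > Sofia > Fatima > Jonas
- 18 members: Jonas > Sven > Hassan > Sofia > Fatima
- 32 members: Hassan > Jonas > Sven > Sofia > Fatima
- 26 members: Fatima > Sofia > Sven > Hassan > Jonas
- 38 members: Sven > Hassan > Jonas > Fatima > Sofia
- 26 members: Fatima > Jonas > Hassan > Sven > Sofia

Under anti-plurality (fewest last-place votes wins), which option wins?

Hassan

Last-place votes: Jonas 33, Fatima 50, Sofia 64, Hassan 0, Sven 4.
Hassan is ranked last by the fewest voters, so Hassan wins.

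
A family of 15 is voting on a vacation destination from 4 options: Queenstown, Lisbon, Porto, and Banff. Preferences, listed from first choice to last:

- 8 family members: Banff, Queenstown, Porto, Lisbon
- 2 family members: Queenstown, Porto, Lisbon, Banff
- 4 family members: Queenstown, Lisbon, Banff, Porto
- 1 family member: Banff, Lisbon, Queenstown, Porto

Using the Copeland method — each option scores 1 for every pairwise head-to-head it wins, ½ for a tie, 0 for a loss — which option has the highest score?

Queenstown: beats Lisbon and Porto; loses to Banff → score 2.
Lisbon: loses to Queenstown, Porto, and Banff → score 0.
Porto: beats Lisbon; loses to Queenstown and Banff → score 1.
Banff: beats Queenstown, Lisbon, and Porto → score 3.
Banff has the best pairwise record.

Banff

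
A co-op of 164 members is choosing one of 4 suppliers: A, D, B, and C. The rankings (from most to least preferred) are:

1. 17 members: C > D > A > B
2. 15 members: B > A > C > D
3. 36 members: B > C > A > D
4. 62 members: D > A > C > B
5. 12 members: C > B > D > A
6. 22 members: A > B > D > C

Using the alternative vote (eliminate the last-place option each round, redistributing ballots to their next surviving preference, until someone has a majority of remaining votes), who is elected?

B

Round 1: A 22, D 62, B 51, C 29. Eliminate A.
Round 2: D 62, B 73, C 29. Eliminate C.
Round 3: D 79, B 85. B has a majority.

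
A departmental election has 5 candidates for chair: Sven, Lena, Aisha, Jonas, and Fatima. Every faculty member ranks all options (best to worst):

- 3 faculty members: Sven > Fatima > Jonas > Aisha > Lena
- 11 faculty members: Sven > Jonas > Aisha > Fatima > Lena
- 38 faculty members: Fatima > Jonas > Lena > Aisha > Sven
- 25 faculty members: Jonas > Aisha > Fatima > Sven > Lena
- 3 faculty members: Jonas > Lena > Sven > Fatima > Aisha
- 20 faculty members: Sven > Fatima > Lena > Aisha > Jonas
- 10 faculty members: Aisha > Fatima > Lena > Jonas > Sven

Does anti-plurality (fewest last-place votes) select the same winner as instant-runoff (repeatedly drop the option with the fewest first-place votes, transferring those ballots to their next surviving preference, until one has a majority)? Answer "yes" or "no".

Anti-plurality — last-place votes: Sven 48, Lena 39, Aisha 3, Jonas 20, Fatima 0. Winner: Fatima.
Instant-runoff — R1 Sven 34, Lena 0, Aisha 10, Jonas 28, Fatima 38 (Lena out); R2 Sven 34, Aisha 10, Jonas 28, Fatima 38 (Aisha out); R3 Sven 34, Jonas 28, Fatima 48 (Jonas out); R4 Sven 37, Fatima 73 (Fatima winner). Winner: Fatima.
The two methods agree.

yes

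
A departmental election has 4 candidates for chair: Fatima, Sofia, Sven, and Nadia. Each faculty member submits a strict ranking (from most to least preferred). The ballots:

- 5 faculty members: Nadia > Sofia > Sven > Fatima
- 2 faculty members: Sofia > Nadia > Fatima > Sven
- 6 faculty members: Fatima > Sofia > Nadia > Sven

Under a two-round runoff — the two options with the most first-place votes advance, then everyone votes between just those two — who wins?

Nadia

Round 1 first-place votes: Fatima 6, Sofia 2, Sven 0, Nadia 5.
Fatima and Nadia advance.
Runoff: Fatima is preferred to Nadia by 6 voters; Nadia by 7.
Nadia wins the runoff.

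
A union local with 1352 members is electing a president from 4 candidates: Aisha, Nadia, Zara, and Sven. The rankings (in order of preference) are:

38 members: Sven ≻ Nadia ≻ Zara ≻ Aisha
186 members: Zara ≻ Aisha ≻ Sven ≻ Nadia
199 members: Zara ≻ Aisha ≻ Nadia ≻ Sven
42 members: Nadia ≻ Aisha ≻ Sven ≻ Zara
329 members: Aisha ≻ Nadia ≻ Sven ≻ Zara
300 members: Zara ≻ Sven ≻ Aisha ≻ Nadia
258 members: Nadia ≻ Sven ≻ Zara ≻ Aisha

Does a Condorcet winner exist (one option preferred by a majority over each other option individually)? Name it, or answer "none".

Zara vs Aisha: 981–371 for Zara.
Zara vs Nadia: 685–667 for Zara.
Zara vs Sven: 685–667 for Zara.
Zara beats every other option head-to-head.

Zara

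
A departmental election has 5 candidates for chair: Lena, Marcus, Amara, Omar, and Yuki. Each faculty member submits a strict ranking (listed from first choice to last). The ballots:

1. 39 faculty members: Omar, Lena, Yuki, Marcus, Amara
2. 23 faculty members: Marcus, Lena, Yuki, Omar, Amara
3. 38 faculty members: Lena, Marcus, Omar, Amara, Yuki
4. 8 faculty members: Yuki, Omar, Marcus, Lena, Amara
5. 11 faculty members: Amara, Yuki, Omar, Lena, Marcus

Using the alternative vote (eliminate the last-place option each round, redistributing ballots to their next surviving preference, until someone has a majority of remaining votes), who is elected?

Lena

Round 1: Lena 38, Marcus 23, Amara 11, Omar 39, Yuki 8. Eliminate Yuki.
Round 2: Lena 38, Marcus 23, Amara 11, Omar 47. Eliminate Amara.
Round 3: Lena 38, Marcus 23, Omar 58. Eliminate Marcus.
Round 4: Lena 61, Omar 58. Lena has a majority.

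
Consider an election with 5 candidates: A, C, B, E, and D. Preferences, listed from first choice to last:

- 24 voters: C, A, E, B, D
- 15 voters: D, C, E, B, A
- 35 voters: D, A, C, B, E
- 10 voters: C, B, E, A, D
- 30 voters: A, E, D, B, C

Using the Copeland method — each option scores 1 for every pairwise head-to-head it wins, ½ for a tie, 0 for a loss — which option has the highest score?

A

A: beats C, B, E, and D → score 4.
C: beats B and E; loses to A and D → score 2.
B: loses to A, C, E, and D → score 0.
E: beats B and D; loses to A and C → score 2.
D: beats C and B; loses to A and E → score 2.
A has the best pairwise record.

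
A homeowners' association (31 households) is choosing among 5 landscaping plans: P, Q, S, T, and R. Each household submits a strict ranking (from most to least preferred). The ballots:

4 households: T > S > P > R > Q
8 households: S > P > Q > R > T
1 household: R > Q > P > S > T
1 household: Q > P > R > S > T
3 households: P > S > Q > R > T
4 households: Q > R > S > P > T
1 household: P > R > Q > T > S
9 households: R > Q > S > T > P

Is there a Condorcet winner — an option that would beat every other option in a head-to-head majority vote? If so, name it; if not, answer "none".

Checking pairwise contests:
S beats P 25–6.
P beats Q 16–15.
Q beats S 16–15.
P beats T 18–13.
P beats R 17–14.
Every option loses at least one head-to-head, so there is no Condorcet winner.

none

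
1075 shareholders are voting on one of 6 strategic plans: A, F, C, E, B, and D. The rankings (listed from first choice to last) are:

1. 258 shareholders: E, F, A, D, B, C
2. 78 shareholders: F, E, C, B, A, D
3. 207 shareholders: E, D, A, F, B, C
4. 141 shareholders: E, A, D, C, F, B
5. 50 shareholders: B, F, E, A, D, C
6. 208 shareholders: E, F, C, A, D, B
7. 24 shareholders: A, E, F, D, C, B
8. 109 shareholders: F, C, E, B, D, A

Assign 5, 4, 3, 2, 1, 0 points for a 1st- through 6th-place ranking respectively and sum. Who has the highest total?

A: 258·3 + 78·1 + 207·3 + 141·4 + 50·2 + 208·2 + 24·5 + 109·0 = 2673
F: 258·4 + 78·5 + 207·2 + 141·1 + 50·4 + 208·4 + 24·3 + 109·5 = 3626
C: 258·0 + 78·3 + 207·0 + 141·2 + 50·0 + 208·3 + 24·1 + 109·4 = 1600
E: 258·5 + 78·4 + 207·5 + 141·5 + 50·3 + 208·5 + 24·4 + 109·3 = 4955
B: 258·1 + 78·2 + 207·1 + 141·0 + 50·5 + 208·0 + 24·0 + 109·2 = 1089
D: 258·2 + 78·0 + 207·4 + 141·3 + 50·1 + 208·1 + 24·2 + 109·1 = 2182
E has the highest Borda score (4955).

E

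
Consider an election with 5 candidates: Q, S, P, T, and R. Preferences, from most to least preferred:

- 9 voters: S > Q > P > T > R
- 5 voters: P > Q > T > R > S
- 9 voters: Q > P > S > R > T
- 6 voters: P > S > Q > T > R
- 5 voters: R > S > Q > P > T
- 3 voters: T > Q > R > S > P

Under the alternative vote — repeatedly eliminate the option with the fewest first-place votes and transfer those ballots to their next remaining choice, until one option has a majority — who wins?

Round 1: Q 9, S 9, P 11, T 3, R 5. Eliminate T.
Round 2: Q 12, S 9, P 11, R 5. Eliminate R.
Round 3: Q 12, S 14, P 11. Eliminate P.
Round 4: Q 17, S 20. S has a majority.

S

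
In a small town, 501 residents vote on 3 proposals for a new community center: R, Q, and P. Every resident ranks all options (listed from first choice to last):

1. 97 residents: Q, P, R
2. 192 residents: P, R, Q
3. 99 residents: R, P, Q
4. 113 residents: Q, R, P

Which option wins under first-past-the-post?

Q

First-place votes: R 99, Q 210, P 192.
Q has the most first-place votes.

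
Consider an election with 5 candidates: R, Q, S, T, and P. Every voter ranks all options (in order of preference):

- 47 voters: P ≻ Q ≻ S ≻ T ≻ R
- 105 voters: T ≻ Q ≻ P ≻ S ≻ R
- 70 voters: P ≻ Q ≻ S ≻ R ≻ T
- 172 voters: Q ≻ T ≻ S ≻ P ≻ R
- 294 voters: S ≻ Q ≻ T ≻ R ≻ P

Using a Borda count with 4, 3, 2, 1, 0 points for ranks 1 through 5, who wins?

R: 47·0 + 105·0 + 70·1 + 172·0 + 294·1 = 364
Q: 47·3 + 105·3 + 70·3 + 172·4 + 294·3 = 2236
S: 47·2 + 105·1 + 70·2 + 172·2 + 294·4 = 1859
T: 47·1 + 105·4 + 70·0 + 172·3 + 294·2 = 1571
P: 47·4 + 105·2 + 70·4 + 172·1 + 294·0 = 850
Q has the highest Borda score (2236).

Q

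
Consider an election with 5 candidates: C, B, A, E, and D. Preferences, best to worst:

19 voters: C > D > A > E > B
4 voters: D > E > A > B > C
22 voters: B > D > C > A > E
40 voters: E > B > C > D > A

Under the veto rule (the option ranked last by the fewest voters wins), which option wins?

D

Last-place votes: C 4, B 19, A 40, E 22, D 0.
D is ranked last by the fewest voters, so D wins.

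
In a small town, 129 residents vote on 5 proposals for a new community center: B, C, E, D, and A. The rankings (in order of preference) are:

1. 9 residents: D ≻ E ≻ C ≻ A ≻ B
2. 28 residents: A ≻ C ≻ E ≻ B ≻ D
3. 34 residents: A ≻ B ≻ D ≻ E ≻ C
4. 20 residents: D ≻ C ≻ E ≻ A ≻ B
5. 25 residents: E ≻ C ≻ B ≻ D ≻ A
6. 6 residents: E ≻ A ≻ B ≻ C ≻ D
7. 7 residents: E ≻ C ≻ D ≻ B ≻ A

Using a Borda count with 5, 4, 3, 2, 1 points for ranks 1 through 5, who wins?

B: 9·1 + 28·2 + 34·4 + 20·1 + 25·3 + 6·3 + 7·2 = 328
C: 9·3 + 28·4 + 34·1 + 20·4 + 25·4 + 6·2 + 7·4 = 393
E: 9·4 + 28·3 + 34·2 + 20·3 + 25·5 + 6·5 + 7·5 = 438
D: 9·5 + 28·1 + 34·3 + 20·5 + 25·2 + 6·1 + 7·3 = 352
A: 9·2 + 28·5 + 34·5 + 20·2 + 25·1 + 6·4 + 7·1 = 424
E has the highest Borda score (438).

E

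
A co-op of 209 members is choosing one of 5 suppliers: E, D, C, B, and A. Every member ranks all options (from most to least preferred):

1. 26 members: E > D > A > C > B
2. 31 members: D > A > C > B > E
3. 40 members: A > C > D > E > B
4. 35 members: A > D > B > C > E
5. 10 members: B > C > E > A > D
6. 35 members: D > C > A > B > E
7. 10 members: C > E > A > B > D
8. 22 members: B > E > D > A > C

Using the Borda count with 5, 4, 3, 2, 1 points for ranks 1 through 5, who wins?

D

E: 26·5 + 31·1 + 40·2 + 35·1 + 10·3 + 35·1 + 10·4 + 22·4 = 469
D: 26·4 + 31·5 + 40·3 + 35·4 + 10·1 + 35·5 + 10·1 + 22·3 = 780
C: 26·2 + 31·3 + 40·4 + 35·2 + 10·4 + 35·4 + 10·5 + 22·1 = 627
B: 26·1 + 31·2 + 40·1 + 35·3 + 10·5 + 35·2 + 10·2 + 22·5 = 483
A: 26·3 + 31·4 + 40·5 + 35·5 + 10·2 + 35·3 + 10·3 + 22·2 = 776
D has the highest Borda score (780).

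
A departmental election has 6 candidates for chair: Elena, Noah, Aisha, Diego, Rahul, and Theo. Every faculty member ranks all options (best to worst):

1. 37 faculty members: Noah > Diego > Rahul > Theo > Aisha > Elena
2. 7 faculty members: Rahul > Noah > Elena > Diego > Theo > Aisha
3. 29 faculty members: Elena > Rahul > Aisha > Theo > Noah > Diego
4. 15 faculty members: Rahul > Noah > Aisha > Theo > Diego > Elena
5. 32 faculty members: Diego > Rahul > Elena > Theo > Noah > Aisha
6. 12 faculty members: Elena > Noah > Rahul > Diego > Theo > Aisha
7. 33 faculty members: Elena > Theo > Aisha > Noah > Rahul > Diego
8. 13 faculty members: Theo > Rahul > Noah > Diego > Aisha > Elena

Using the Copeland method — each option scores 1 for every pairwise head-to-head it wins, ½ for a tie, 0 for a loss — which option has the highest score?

Rahul

Elena: beats Noah, Aisha, and Theo; loses to Diego and Rahul → score 3.
Noah: beats Aisha and Diego; loses to Elena, Rahul, and Theo → score 2.
Aisha: loses to Elena, Noah, Diego, Rahul, and Theo → score 0.
Diego: beats Elena and Aisha; loses to Noah, Rahul, and Theo → score 2.
Rahul: beats Elena, Noah, Aisha, Diego, and Theo → score 5.
Theo: beats Noah, Aisha, and Diego; loses to Elena and Rahul → score 3.
Rahul has the best pairwise record.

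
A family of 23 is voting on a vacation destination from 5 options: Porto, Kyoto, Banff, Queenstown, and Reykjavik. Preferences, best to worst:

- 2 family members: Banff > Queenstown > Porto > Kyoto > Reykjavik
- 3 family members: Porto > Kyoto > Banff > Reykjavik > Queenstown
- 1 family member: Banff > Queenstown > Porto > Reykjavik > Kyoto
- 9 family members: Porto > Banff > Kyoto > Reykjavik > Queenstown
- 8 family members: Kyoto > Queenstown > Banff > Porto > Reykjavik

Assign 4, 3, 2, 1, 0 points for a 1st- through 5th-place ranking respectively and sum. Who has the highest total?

Porto

Porto: 2·2 + 3·4 + 1·2 + 9·4 + 8·1 = 62
Kyoto: 2·1 + 3·3 + 1·0 + 9·2 + 8·4 = 61
Banff: 2·4 + 3·2 + 1·4 + 9·3 + 8·2 = 61
Queenstown: 2·3 + 3·0 + 1·3 + 9·0 + 8·3 = 33
Reykjavik: 2·0 + 3·1 + 1·1 + 9·1 + 8·0 = 13
Porto has the highest Borda score (62).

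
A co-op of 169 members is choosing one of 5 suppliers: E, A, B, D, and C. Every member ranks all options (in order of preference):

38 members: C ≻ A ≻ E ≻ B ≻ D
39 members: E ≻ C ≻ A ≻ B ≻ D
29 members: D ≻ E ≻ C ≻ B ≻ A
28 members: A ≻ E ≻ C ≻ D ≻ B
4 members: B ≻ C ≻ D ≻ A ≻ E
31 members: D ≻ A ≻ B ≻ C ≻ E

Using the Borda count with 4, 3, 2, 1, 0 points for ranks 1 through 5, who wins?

E: 38·2 + 39·4 + 29·3 + 28·3 + 4·0 + 31·0 = 403
A: 38·3 + 39·2 + 29·0 + 28·4 + 4·1 + 31·3 = 401
B: 38·1 + 39·1 + 29·1 + 28·0 + 4·4 + 31·2 = 184
D: 38·0 + 39·0 + 29·4 + 28·1 + 4·2 + 31·4 = 276
C: 38·4 + 39·3 + 29·2 + 28·2 + 4·3 + 31·1 = 426
C has the highest Borda score (426).

C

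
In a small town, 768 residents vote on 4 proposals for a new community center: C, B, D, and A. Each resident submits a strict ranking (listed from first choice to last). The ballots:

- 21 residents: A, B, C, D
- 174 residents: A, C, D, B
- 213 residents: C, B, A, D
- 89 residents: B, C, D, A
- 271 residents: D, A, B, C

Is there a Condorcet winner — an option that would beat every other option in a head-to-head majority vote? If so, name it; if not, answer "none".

A vs C: 466–302 for A.
A vs B: 466–302 for A.
A vs D: 408–360 for A.
A beats every other option head-to-head.

A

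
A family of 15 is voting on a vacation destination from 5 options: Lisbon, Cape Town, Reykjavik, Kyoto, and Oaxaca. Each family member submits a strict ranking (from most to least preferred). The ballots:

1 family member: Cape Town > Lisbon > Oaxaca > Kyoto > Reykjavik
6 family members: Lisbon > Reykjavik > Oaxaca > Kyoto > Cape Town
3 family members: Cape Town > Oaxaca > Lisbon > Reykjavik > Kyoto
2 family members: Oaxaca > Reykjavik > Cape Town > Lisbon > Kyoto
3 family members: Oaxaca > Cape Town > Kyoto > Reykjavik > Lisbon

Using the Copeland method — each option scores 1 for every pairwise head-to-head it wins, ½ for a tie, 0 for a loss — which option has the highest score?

Oaxaca

Lisbon: beats Reykjavik and Kyoto; loses to Cape Town and Oaxaca → score 2.
Cape Town: beats Lisbon and Kyoto; loses to Reykjavik and Oaxaca → score 2.
Reykjavik: beats Cape Town and Kyoto; loses to Lisbon and Oaxaca → score 2.
Kyoto: loses to Lisbon, Cape Town, Reykjavik, and Oaxaca → score 0.
Oaxaca: beats Lisbon, Cape Town, Reykjavik, and Kyoto → score 4.
Oaxaca has the best pairwise record.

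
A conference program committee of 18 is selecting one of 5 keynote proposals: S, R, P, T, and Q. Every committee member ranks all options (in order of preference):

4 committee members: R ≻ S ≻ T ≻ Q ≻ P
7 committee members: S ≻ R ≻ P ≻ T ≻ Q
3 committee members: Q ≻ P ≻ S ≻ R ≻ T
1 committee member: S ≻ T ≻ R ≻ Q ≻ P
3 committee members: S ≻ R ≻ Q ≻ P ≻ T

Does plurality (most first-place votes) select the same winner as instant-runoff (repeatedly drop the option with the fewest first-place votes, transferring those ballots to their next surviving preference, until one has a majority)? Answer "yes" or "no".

yes

Plurality — first-place votes: S 11, R 4, P 0, T 0, Q 3. Winner: S.
Instant-runoff — R1 S 11, R 4, P 0, T 0, Q 3 (S winner). Winner: S.
The two methods agree.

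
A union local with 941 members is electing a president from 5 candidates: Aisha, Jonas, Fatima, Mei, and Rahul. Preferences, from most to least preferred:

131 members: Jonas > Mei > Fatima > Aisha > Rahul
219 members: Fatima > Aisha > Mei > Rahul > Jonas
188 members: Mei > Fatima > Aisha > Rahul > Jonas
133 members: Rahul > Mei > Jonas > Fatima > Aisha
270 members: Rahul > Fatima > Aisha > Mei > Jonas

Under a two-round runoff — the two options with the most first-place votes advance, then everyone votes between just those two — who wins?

Fatima

Round 1 first-place votes: Aisha 0, Jonas 131, Fatima 219, Mei 188, Rahul 403.
Rahul and Fatima advance.
Runoff: Rahul is preferred to Fatima by 403 voters; Fatima by 538.
Fatima wins the runoff.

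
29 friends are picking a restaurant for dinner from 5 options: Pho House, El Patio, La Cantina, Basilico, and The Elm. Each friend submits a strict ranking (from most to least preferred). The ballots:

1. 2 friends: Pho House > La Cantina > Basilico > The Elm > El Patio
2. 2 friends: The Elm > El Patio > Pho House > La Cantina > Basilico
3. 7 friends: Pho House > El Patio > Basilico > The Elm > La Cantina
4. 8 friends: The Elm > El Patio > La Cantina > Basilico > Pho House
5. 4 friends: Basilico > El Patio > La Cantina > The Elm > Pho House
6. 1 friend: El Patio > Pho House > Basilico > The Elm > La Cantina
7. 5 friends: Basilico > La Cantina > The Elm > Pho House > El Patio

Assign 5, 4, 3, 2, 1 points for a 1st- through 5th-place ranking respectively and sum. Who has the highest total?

El Patio

Pho House: 2·5 + 2·3 + 7·5 + 8·1 + 4·1 + 1·4 + 5·2 = 77
El Patio: 2·1 + 2·4 + 7·4 + 8·4 + 4·4 + 1·5 + 5·1 = 96
La Cantina: 2·4 + 2·2 + 7·1 + 8·3 + 4·3 + 1·1 + 5·4 = 76
Basilico: 2·3 + 2·1 + 7·3 + 8·2 + 4·5 + 1·3 + 5·5 = 93
The Elm: 2·2 + 2·5 + 7·2 + 8·5 + 4·2 + 1·2 + 5·3 = 93
El Patio has the highest Borda score (96).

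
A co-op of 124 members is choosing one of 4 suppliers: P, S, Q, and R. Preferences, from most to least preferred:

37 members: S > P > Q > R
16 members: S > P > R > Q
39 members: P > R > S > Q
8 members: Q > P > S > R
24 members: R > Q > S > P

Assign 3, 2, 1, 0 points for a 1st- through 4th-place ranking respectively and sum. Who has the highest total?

P: 37·2 + 16·2 + 39·3 + 8·2 + 24·0 = 239
S: 37·3 + 16·3 + 39·1 + 8·1 + 24·1 = 230
Q: 37·1 + 16·0 + 39·0 + 8·3 + 24·2 = 109
R: 37·0 + 16·1 + 39·2 + 8·0 + 24·3 = 166
P has the highest Borda score (239).

P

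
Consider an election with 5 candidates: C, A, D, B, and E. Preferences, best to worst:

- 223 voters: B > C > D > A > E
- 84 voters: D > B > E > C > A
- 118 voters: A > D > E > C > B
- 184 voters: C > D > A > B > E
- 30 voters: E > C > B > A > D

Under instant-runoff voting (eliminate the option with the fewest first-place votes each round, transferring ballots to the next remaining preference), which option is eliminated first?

E

Round 1: C 184, A 118, D 84, B 223, E 30. Eliminate E.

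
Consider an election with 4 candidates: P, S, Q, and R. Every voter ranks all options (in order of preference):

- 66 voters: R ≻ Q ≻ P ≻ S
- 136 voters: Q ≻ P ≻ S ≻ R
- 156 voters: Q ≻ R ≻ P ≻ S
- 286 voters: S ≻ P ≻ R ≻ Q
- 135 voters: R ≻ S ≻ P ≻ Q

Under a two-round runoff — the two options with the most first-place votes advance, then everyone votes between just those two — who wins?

Round 1 first-place votes: P 0, S 286, Q 292, R 201.
Q and S advance.
Runoff: Q is preferred to S by 358 voters; S by 421.
S wins the runoff.

S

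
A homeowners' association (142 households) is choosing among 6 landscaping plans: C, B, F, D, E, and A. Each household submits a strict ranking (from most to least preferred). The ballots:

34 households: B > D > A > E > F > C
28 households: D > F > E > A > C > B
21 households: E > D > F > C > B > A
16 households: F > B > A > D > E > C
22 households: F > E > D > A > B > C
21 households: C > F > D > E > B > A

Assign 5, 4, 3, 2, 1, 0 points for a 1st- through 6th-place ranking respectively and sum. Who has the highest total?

C: 34·0 + 28·1 + 21·2 + 16·0 + 22·0 + 21·5 = 175
B: 34·5 + 28·0 + 21·1 + 16·4 + 22·1 + 21·1 = 298
F: 34·1 + 28·4 + 21·3 + 16·5 + 22·5 + 21·4 = 483
D: 34·4 + 28·5 + 21·4 + 16·2 + 22·3 + 21·3 = 521
E: 34·2 + 28·3 + 21·5 + 16·1 + 22·4 + 21·2 = 403
A: 34·3 + 28·2 + 21·0 + 16·3 + 22·2 + 21·0 = 250
D has the highest Borda score (521).

D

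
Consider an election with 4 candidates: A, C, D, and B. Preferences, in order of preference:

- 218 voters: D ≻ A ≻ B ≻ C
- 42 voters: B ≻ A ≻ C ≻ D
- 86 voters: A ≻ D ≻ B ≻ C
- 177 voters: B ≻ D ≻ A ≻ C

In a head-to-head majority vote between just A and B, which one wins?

Voters preferring A to B: 304; preferring B to A: 219.
A wins the head-to-head.

A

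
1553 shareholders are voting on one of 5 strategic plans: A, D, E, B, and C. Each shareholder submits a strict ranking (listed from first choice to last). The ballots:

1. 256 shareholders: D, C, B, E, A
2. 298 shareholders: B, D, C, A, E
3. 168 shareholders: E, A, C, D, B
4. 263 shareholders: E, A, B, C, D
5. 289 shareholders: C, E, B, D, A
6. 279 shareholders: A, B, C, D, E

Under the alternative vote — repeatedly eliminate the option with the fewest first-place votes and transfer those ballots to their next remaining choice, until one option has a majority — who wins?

Round 1: A 279, D 256, E 431, B 298, C 289. Eliminate D.
Round 2: A 279, E 431, B 298, C 545. Eliminate A.
Round 3: E 431, B 577, C 545. Eliminate E.
Round 4: B 840, C 713. B has a majority.

B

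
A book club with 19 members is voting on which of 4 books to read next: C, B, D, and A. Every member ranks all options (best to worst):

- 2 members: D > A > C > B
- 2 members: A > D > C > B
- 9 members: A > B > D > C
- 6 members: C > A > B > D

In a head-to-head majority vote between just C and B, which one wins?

C

Voters preferring C to B: 10; preferring B to C: 9.
C wins the head-to-head.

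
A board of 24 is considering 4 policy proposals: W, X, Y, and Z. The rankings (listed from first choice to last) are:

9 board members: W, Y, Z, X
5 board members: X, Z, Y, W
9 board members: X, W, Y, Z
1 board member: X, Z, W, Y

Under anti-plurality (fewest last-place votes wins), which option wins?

Y

Last-place votes: W 5, X 9, Y 1, Z 9.
Y is ranked last by the fewest voters, so Y wins.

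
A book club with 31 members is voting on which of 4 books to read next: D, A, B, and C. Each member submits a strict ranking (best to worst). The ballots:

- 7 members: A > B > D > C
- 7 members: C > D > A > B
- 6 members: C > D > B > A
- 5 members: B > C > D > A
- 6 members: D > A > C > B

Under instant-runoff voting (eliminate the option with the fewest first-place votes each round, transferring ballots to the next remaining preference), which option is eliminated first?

Round 1: D 6, A 7, B 5, C 13. Eliminate B.

B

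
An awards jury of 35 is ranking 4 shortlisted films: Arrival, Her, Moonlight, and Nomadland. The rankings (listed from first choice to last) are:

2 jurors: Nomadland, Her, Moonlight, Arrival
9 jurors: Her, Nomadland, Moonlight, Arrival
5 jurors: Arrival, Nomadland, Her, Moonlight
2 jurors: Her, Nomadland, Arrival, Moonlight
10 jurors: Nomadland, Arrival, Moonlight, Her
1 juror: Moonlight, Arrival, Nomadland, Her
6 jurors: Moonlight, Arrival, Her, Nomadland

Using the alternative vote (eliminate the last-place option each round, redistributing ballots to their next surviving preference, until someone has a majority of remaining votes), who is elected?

Nomadland

Round 1: Arrival 5, Her 11, Moonlight 7, Nomadland 12. Eliminate Arrival.
Round 2: Her 11, Moonlight 7, Nomadland 17. Eliminate Moonlight.
Round 3: Her 17, Nomadland 18. Nomadland has a majority.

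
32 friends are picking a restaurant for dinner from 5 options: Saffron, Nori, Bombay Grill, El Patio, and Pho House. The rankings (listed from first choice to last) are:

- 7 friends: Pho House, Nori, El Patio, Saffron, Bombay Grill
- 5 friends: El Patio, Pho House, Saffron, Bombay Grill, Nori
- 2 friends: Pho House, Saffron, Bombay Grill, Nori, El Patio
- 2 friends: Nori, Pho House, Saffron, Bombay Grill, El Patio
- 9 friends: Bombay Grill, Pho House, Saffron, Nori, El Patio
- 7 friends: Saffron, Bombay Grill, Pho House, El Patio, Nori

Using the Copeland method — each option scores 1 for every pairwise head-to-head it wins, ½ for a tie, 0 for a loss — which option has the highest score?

Pho House

Saffron: beats Nori, Bombay Grill, and El Patio; loses to Pho House → score 3.
Nori: beats El Patio; loses to Saffron, Bombay Grill, and Pho House → score 1.
Bombay Grill: beats Nori and El Patio; ties Pho House; loses to Saffron → score 2.5.
El Patio: loses to Saffron, Nori, Bombay Grill, and Pho House → score 0.
Pho House: beats Saffron, Nori, and El Patio; ties Bombay Grill → score 3.5.
Pho House has the best pairwise record.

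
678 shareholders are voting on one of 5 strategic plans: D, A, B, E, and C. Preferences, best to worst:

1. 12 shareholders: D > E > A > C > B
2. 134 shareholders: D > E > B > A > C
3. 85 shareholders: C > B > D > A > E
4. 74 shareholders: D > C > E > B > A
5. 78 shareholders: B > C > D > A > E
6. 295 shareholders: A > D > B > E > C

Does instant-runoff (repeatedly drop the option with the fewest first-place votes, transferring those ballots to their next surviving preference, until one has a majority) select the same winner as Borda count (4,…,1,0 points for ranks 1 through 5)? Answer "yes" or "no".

yes

Instant-runoff — R1 D 220, A 295, B 78, E 0, C 85 (E out); R2 D 220, A 295, B 78, C 85 (B out); R3 D 220, A 295, C 163 (C out); R4 D 383, A 295 (D winner). Winner: D.
Borda — scores: D 2091, A 1501, B 1499, E 881, C 808. Winner: D.
The two methods agree.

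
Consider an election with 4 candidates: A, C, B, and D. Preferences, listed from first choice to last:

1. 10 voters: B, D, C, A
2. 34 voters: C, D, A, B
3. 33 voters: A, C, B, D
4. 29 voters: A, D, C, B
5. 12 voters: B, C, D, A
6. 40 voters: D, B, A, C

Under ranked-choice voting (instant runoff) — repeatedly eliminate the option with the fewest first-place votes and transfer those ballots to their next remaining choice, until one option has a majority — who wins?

D

Round 1: A 62, C 34, B 22, D 40. Eliminate B.
Round 2: A 62, C 46, D 50. Eliminate C.
Round 3: A 62, D 96. D has a majority.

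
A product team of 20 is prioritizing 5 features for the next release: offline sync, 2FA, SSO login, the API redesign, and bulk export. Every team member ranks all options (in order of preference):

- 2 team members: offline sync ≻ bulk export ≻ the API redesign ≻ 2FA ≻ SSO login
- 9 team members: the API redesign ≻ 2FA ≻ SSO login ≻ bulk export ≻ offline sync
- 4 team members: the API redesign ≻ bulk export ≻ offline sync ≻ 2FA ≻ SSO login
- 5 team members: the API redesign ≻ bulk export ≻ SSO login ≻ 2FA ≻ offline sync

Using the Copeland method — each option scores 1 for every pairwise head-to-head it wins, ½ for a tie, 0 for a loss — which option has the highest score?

the API redesign

offline sync: loses to 2FA, SSO login, the API redesign, and bulk export → score 0.
2FA: beats offline sync and SSO login; loses to the API redesign and bulk export → score 2.
SSO login: beats offline sync; loses to 2FA, the API redesign, and bulk export → score 1.
the API redesign: beats offline sync, 2FA, SSO login, and bulk export → score 4.
bulk export: beats offline sync, 2FA, and SSO login; loses to the API redesign → score 3.
the API redesign has the best pairwise record.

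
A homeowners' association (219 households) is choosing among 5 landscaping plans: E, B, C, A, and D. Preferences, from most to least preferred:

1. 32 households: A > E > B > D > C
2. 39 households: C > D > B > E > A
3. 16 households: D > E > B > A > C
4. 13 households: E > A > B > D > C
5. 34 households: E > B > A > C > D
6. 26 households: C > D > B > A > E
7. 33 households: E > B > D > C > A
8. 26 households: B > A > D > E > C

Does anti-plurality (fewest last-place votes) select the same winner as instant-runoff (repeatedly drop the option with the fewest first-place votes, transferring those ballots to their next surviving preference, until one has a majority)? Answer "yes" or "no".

Anti-plurality — last-place votes: E 26, B 0, C 87, A 72, D 34. Winner: B.
Instant-runoff — R1 E 80, B 26, C 65, A 32, D 16 (D out); R2 E 96, B 26, C 65, A 32 (B out); R3 E 96, C 65, A 58 (A out); R4 E 154, C 65 (E winner). Winner: E.
The two methods disagree.

no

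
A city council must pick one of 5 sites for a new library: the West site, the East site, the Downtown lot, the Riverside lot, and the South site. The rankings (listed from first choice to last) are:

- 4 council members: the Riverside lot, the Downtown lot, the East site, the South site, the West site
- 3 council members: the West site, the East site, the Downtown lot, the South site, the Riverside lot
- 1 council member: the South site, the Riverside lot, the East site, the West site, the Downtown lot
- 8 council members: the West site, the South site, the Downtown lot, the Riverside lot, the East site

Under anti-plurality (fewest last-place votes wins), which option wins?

the South site

Last-place votes: the West site 4, the East site 8, the Downtown lot 1, the Riverside lot 3, the South site 0.
the South site is ranked last by the fewest voters, so the South site wins.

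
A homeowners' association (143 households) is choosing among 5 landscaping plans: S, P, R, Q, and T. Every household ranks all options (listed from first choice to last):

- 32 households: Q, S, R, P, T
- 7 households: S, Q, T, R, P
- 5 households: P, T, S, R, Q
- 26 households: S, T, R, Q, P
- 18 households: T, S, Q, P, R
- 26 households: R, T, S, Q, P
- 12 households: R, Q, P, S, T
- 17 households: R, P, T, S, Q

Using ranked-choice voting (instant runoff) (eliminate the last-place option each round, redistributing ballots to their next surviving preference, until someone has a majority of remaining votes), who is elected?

S

Round 1: S 33, P 5, R 55, Q 32, T 18. Eliminate P.
Round 2: S 33, R 55, Q 32, T 23. Eliminate T.
Round 3: S 56, R 55, Q 32. Eliminate Q.
Round 4: S 88, R 55. S has a majority.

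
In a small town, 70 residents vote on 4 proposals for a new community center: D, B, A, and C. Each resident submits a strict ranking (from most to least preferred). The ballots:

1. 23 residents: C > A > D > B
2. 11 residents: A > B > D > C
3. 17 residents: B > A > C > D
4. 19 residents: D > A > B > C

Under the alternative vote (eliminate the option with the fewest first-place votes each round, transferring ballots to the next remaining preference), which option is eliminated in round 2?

Round 1: D 19, B 17, A 11, C 23. Eliminate A.
Round 2: D 19, B 28, C 23. Eliminate D.

D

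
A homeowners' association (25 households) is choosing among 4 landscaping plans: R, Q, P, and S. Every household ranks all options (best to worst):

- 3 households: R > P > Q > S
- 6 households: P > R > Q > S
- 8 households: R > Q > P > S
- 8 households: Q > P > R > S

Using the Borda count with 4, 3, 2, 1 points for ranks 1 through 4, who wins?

R: 3·4 + 6·3 + 8·4 + 8·2 = 78
Q: 3·2 + 6·2 + 8·3 + 8·4 = 74
P: 3·3 + 6·4 + 8·2 + 8·3 = 73
S: 3·1 + 6·1 + 8·1 + 8·1 = 25
R has the highest Borda score (78).

R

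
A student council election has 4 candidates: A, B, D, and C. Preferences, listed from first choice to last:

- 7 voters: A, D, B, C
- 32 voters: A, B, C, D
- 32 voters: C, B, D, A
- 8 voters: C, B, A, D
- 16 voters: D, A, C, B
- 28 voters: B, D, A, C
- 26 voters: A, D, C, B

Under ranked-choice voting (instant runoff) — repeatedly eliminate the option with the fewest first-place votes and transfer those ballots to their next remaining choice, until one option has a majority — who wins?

A

Round 1: A 65, B 28, D 16, C 40. Eliminate D.
Round 2: A 81, B 28, C 40. A has a majority.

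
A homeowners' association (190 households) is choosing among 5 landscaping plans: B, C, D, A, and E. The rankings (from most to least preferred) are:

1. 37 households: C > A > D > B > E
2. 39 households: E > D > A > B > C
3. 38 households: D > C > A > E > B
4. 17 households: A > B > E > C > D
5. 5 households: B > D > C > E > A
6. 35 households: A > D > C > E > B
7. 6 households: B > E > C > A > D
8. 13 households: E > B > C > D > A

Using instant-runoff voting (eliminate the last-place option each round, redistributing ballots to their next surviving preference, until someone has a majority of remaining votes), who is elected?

A

Round 1: B 11, C 37, D 38, A 52, E 52. Eliminate B.
Round 2: C 37, D 43, A 52, E 58. Eliminate C.
Round 3: D 43, A 89, E 58. Eliminate D.
Round 4: A 127, E 63. A has a majority.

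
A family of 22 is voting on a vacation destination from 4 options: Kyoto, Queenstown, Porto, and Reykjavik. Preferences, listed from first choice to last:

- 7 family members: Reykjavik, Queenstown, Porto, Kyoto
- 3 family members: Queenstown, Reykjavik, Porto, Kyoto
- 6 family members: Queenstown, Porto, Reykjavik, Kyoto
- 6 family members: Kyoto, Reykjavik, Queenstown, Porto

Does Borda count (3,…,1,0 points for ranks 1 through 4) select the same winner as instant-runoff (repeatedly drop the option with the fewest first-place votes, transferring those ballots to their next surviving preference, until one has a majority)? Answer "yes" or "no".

no

Borda — scores: Kyoto 18, Queenstown 47, Porto 22, Reykjavik 45. Winner: Queenstown.
Instant-runoff — R1 Kyoto 6, Queenstown 9, Porto 0, Reykjavik 7 (Porto out); R2 Kyoto 6, Queenstown 9, Reykjavik 7 (Kyoto out); R3 Queenstown 9, Reykjavik 13 (Reykjavik winner). Winner: Reykjavik.
The two methods disagree.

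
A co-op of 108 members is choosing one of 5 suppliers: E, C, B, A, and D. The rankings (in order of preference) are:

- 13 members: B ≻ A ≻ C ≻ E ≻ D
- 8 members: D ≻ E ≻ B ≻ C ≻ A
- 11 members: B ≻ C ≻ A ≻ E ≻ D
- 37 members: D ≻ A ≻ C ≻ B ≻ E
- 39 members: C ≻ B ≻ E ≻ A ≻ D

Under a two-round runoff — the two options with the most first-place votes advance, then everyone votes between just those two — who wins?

C

Round 1 first-place votes: E 0, C 39, B 24, A 0, D 45.
D and C advance.
Runoff: D is preferred to C by 45 voters; C by 63.
C wins the runoff.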